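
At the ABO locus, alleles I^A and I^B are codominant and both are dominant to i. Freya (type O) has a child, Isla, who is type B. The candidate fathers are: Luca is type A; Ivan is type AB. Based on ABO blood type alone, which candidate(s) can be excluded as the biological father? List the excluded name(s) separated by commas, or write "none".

A candidate is excluded only if no genotype consistent with his phenotype could produce a type B child with a type O mother.
Luca (type A): no genotype consistent with that phenotype can produce a type-B child with a type-O mother.

Luca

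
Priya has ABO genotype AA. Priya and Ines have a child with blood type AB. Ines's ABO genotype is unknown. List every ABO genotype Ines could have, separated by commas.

AB, BB, BO

For each candidate genotype of Ines, check whether crossing it with AA can produce every observed child phenotype.
  AA → possible child types {A} ✗
  AB → possible child types {A, AB} ✓
  AO → possible child types {A} ✗
  BB → possible child types {AB} ✓
  BO → possible child types {A, AB} ✓
  OO → possible child types {A} ✗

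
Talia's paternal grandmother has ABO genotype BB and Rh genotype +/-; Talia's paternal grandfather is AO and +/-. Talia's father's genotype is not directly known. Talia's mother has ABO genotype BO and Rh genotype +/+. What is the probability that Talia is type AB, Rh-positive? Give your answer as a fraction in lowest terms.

1/8

Talia's father's ABO genotype from BB × AO: 1/2 AB, 1/2 BO.
Crossing each possibility with the mother BO and summing P(type AB): 1/2·1/4 + 1/2·0 = 1/8.
Similarly for Rh via the father's Rh distribution: P(Rh+) = 1.
Independent loci: 1/8 × 1 = 1/8.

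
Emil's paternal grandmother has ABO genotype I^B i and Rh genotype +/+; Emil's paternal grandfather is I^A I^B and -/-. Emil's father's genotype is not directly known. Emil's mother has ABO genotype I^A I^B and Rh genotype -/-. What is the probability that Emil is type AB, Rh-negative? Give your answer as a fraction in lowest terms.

Emil's father's ABO genotype from I^B i × I^A I^B: 1/4 I^A I^B, 1/4 I^A i, 1/4 I^B I^B, 1/4 I^B i.
Crossing each possibility with the mother I^A I^B and summing P(type AB): 1/4·1/2 + 1/4·1/4 + 1/4·1/2 + 1/4·1/4 = 3/8.
Similarly for Rh via the father's Rh distribution: P(Rh-) = 1/2.
Independent loci: 3/8 × 1/2 = 3/16.

3/16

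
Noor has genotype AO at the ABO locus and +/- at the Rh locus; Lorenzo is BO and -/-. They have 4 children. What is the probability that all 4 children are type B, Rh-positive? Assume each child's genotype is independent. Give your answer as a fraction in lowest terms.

1/4096

ABO cross AO × BO → 1/4 O, 1/4 A, 1/4 B, 1/4 AB.
Rh cross +/- × -/- → 1/2 Rh+, 1/2 Rh-; so P(type B, Rh-positive) = 1/4 × 1/2 = 1/8 per child.
All 4 independent: (1/8)^4 = 1/4096.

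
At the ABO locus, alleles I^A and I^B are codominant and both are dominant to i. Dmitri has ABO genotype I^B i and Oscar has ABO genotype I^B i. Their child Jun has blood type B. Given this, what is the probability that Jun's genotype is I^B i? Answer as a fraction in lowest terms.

Cross I^B i × I^B i → 1/4 I^B I^B, 1/2 I^B i, 1/4 i i.
Type-B genotypes among offspring: I^B I^B (1/4), I^B i (1/2); total 3/4.
P(I^B i | type B) = (1/2) / (3/4) = 2/3.

2/3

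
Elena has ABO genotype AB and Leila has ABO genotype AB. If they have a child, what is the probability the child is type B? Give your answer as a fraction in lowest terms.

1/4

ABO cross AB × AB → offspring phenotypes: 1/4 A, 1/4 B, 1/2 AB.
So P(type B) = 1/4.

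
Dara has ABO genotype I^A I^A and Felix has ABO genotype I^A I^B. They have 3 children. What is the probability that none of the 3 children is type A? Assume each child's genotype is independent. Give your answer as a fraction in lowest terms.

ABO cross I^A I^A × I^A I^B → 1/2 A, 1/2 AB.
So P(type A) = 1/2 per child.
P(not type A) = 1/2 for one child; (1/2)^3 = 1/8.

1/8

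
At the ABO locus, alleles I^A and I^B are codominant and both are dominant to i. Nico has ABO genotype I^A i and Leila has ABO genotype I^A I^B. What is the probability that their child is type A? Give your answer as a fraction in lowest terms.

1/2

ABO cross I^A i × I^A I^B → offspring phenotypes: 1/2 A, 1/4 B, 1/4 AB.
So P(type A) = 1/2.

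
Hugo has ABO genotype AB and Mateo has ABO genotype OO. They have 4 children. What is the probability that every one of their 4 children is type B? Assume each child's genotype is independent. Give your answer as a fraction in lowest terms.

ABO cross AB × OO → 1/2 A, 1/2 B.
So P(type B) = 1/2 per child.
All 4 independent: (1/2)^4 = 1/16.

1/16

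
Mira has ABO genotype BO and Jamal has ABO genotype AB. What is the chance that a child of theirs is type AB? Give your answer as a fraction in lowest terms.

1/4

ABO cross BO × AB → offspring phenotypes: 1/4 A, 1/2 B, 1/4 AB.
So P(type AB) = 1/4.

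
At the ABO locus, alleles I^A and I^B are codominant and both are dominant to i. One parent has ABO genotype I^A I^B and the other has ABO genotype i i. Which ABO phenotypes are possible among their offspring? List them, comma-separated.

A, B

Gametes from I^A I^B × i i give offspring ABO genotypes I^A i, I^B i, i.e. phenotypes A, B.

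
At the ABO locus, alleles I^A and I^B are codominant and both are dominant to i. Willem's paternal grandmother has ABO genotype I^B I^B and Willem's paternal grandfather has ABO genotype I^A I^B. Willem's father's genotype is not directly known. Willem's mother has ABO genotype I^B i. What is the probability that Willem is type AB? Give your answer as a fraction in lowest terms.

Willem's father's ABO genotype from I^B I^B × I^A I^B: 1/2 I^A I^B, 1/2 I^B I^B.
Crossing each possibility with the mother I^B i and summing P(type AB): 1/2·1/4 + 1/2·0 = 1/8.

1/8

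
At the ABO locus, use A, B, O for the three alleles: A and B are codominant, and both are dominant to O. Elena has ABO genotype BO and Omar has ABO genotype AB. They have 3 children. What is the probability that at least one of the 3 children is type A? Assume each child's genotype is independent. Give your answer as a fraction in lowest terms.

37/64

ABO cross BO × AB → 1/4 A, 1/2 B, 1/4 AB.
So P(type A) = 1/4 per child.
P(none) = (3/4)^3 = 27/64; P(at least one) = 1 − 27/64 = 37/64.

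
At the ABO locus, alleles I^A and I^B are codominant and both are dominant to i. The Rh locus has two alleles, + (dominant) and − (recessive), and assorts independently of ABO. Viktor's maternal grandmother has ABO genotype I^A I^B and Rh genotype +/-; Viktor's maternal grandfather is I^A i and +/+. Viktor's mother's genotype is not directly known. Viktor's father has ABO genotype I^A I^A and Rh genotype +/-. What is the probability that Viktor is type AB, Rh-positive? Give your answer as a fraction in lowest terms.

7/32

Viktor's mother's ABO genotype from I^A I^B × I^A i: 1/4 I^A I^A, 1/4 I^A I^B, 1/4 I^A i, 1/4 I^B i.
Crossing each possibility with the father I^A I^A and summing P(type AB): 1/4·0 + 1/4·1/2 + 1/4·0 + 1/4·1/2 = 1/4.
Similarly for Rh via the mother's Rh distribution: P(Rh+) = 7/8.
Independent loci: 1/4 × 7/8 = 7/32.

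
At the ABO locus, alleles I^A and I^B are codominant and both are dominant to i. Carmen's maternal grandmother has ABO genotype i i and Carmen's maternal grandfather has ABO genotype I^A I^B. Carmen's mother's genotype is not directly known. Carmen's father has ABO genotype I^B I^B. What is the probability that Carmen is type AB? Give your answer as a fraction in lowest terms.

1/4

Carmen's mother's ABO genotype from i i × I^A I^B: 1/2 I^A i, 1/2 I^B i.
Crossing each possibility with the father I^B I^B and summing P(type AB): 1/2·1/2 + 1/2·0 = 1/4.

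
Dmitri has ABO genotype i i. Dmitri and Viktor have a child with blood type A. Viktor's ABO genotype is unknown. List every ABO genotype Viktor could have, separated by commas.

For each candidate genotype of Viktor, check whether crossing it with i i can produce every observed child phenotype.
  I^A I^A → possible child types {A} ✓
  I^A I^B → possible child types {A, B} ✓
  I^A i → possible child types {O, A} ✓
  I^B I^B → possible child types {B} ✗
  I^B i → possible child types {O, B} ✗
  i i → possible child types {O} ✗

I^A I^A, I^A I^B, I^A i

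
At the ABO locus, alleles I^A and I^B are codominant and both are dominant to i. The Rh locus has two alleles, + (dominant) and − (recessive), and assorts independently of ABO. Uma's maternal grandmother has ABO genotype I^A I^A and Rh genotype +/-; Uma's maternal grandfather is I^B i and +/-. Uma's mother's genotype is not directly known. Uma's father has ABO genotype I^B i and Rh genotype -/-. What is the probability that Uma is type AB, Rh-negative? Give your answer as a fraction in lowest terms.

Uma's mother's ABO genotype from I^A I^A × I^B i: 1/2 I^A I^B, 1/2 I^A i.
Crossing each possibility with the father I^B i and summing P(type AB): 1/2·1/4 + 1/2·1/4 = 1/4.
Similarly for Rh via the mother's Rh distribution: P(Rh-) = 1/2.
Independent loci: 1/4 × 1/2 = 1/8.

1/8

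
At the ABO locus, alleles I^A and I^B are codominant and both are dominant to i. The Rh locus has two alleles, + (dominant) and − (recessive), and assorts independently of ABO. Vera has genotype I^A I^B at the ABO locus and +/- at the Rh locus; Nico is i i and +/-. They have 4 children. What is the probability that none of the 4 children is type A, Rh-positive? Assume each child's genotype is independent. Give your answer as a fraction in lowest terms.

ABO cross I^A I^B × i i → 1/2 A, 1/2 B.
Rh cross +/- × +/- → 3/4 Rh+, 1/4 Rh-; so P(type A, Rh-positive) = 1/2 × 3/4 = 3/8 per child.
P(not type A, Rh-positive) = 5/8 for one child; (5/8)^4 = 625/4096.

625/4096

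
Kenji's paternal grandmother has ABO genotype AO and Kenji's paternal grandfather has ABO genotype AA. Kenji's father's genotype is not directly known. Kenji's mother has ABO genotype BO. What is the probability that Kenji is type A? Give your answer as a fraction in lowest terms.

3/8

Kenji's father's ABO genotype from AO × AA: 1/2 AA, 1/2 AO.
Crossing each possibility with the mother BO and summing P(type A): 1/2·1/2 + 1/2·1/4 = 3/8.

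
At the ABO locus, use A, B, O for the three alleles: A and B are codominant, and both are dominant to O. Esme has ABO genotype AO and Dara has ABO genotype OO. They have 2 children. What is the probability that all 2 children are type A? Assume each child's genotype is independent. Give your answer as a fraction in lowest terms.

ABO cross AO × OO → 1/2 O, 1/2 A.
So P(type A) = 1/2 per child.
All 2 independent: (1/2)^2 = 1/4.

1/4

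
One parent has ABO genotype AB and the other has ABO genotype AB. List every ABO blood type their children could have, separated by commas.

Gametes from AB × AB give offspring ABO genotypes AA, AB, BB, i.e. phenotypes A, B, AB.

A, B, AB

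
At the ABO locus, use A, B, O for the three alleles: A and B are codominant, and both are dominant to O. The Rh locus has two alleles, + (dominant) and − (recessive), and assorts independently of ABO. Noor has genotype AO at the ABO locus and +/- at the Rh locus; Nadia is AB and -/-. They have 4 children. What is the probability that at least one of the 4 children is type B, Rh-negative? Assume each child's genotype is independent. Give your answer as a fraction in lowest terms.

ABO cross AO × AB → 1/2 A, 1/4 B, 1/4 AB.
Rh cross +/- × -/- → 1/2 Rh+, 1/2 Rh-; so P(type B, Rh-negative) = 1/4 × 1/2 = 1/8 per child.
P(none) = (7/8)^4 = 2401/4096; P(at least one) = 1 − 2401/4096 = 1695/4096.

1695/4096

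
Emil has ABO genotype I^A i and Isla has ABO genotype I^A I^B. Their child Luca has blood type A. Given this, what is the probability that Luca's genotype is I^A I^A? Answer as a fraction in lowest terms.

Cross I^A i × I^A I^B → 1/4 I^A I^A, 1/4 I^A I^B, 1/4 I^A i, 1/4 I^B i.
Type-A genotypes among offspring: I^A I^A (1/4), I^A i (1/4); total 1/2.
P(I^A I^A | type A) = (1/4) / (1/2) = 1/2.

1/2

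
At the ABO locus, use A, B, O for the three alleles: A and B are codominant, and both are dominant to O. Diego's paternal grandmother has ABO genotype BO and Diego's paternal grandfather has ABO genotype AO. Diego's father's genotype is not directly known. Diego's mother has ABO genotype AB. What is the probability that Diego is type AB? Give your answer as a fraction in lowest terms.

1/4

Diego's father's ABO genotype from BO × AO: 1/4 AB, 1/4 AO, 1/4 BO, 1/4 OO.
Crossing each possibility with the mother AB and summing P(type AB): 1/4·1/2 + 1/4·1/4 + 1/4·1/4 + 1/4·0 = 1/4.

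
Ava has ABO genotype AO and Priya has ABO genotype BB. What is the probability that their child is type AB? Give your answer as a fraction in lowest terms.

ABO cross AO × BB → offspring phenotypes: 1/2 B, 1/2 AB.
So P(type AB) = 1/2.

1/2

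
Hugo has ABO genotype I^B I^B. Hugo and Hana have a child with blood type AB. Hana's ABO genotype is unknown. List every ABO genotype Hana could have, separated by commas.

I^A I^A, I^A I^B, I^A i

For each candidate genotype of Hana, check whether crossing it with I^B I^B can produce every observed child phenotype.
  I^A I^A → possible child types {AB} ✓
  I^A I^B → possible child types {B, AB} ✓
  I^A i → possible child types {B, AB} ✓
  I^B I^B → possible child types {B} ✗
  I^B i → possible child types {B} ✗
  i i → possible child types {B} ✗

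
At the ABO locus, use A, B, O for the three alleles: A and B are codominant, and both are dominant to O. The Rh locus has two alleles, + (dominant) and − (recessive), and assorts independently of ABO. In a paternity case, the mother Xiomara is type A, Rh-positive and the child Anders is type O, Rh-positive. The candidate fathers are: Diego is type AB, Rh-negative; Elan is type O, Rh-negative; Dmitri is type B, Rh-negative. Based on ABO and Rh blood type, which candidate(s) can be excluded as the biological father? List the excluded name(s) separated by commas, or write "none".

Diego

A candidate is excluded only if no genotype consistent with his phenotype could produce a type O, Rh-positive child with a type A, Rh-positive mother.
Diego (type AB, Rh-): no genotype consistent with that phenotype can produce a type-O Rh+ child with a type-A mother.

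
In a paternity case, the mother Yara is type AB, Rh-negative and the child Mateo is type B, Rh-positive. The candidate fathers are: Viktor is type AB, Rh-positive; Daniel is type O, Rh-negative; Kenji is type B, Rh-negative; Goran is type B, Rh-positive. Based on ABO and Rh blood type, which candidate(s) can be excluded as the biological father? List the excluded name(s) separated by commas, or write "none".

Daniel, Kenji

A candidate is excluded only if no genotype consistent with his phenotype could produce a type B, Rh-positive child with a type AB, Rh-negative mother.
Daniel (type O, Rh-): no genotype consistent with that phenotype can produce a type-B Rh+ child with a type-AB mother.
Kenji (type B, Rh-): no genotype consistent with that phenotype can produce a type-B Rh+ child with a type-AB mother.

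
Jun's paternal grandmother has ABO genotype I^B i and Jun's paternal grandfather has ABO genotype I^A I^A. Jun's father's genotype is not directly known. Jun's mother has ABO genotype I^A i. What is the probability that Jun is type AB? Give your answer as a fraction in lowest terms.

1/8

Jun's father's ABO genotype from I^B i × I^A I^A: 1/2 I^A I^B, 1/2 I^A i.
Crossing each possibility with the mother I^A i and summing P(type AB): 1/2·1/4 + 1/2·0 = 1/8.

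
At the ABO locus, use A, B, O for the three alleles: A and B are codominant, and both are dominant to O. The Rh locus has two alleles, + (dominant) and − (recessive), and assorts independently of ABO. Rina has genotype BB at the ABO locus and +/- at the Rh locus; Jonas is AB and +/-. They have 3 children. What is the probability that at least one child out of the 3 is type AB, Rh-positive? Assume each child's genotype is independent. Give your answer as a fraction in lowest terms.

387/512

ABO cross BB × AB → 1/2 B, 1/2 AB.
Rh cross +/- × +/- → 3/4 Rh+, 1/4 Rh-; so P(type AB, Rh-positive) = 1/2 × 3/4 = 3/8 per child.
P(none) = (5/8)^3 = 125/512; P(at least one) = 1 − 125/512 = 387/512.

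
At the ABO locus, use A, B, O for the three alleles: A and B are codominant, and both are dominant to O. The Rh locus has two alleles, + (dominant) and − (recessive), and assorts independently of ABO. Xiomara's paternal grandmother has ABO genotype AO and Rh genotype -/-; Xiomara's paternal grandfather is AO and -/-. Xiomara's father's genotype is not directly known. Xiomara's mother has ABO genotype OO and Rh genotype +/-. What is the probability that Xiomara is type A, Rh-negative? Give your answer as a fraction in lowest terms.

1/4

Xiomara's father's ABO genotype from AO × AO: 1/4 AA, 1/2 AO, 1/4 OO.
Crossing each possibility with the mother OO and summing P(type A): 1/4·1 + 1/2·1/2 + 1/4·0 = 1/2.
Similarly for Rh via the father's Rh distribution: P(Rh-) = 1/2.
Independent loci: 1/2 × 1/2 = 1/4.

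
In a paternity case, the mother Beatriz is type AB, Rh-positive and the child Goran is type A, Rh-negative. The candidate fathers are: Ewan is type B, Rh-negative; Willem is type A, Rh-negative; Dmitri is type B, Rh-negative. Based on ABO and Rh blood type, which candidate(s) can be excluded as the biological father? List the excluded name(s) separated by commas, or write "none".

none

A candidate is excluded only if no genotype consistent with his phenotype could produce a type A, Rh-negative child with a type AB, Rh-positive mother.
Every candidate has at least one consistent genotype combination, so none can be excluded.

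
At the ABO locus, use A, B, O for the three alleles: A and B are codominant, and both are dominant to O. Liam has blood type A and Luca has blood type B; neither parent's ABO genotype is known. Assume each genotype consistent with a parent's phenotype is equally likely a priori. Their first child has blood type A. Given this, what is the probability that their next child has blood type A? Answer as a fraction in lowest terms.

5/12

Possible genotypes: Liam ∈ {AA, AO}; Luca ∈ {BB, BO}.
Weight each parental genotype pair by prior × P(type-A child):
  AA × BO: posterior weight 2/3; P(next child type A) = 1/2.
  AO × BO: posterior weight 1/3; P(next child type A) = 1/4.
Weighted sum = 5/12.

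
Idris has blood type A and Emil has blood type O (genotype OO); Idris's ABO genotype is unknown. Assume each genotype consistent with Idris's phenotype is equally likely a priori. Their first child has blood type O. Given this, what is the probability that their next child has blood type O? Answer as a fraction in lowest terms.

Possible genotypes: Idris ∈ {AA, AO}; Emil ∈ {OO}.
Weight each parental genotype pair by prior × P(type-O child):
  AO × OO: posterior weight 1; P(next child type O) = 1/2.
Weighted sum = 1/2.

1/2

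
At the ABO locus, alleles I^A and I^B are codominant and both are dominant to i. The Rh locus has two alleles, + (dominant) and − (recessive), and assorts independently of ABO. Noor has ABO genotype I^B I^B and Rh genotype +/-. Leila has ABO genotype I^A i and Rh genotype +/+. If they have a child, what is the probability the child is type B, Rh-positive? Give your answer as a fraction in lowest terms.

ABO cross I^B I^B × I^A i → offspring phenotypes: 1/2 B, 1/2 AB.
Rh cross +/- × +/+ → 1 Rh+.
Independent loci: P(type B, Rh-positive) = 1/2 × 1 = 1/2.

1/2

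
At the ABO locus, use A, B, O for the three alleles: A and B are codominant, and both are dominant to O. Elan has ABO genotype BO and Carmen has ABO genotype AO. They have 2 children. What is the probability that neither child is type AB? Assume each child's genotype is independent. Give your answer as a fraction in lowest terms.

9/16

ABO cross BO × AO → 1/4 O, 1/4 A, 1/4 B, 1/4 AB.
So P(type AB) = 1/4 per child.
P(not type AB) = 3/4 for one child; (3/4)^2 = 9/16.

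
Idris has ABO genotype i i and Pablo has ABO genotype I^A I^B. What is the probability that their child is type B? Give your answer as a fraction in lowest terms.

1/2

ABO cross i i × I^A I^B → offspring phenotypes: 1/2 A, 1/2 B.
So P(type B) = 1/2.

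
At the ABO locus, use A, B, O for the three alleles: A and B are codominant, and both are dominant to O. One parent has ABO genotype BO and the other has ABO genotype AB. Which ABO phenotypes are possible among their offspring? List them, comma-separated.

A, B, AB

Gametes from BO × AB give offspring ABO genotypes AB, AO, BB, BO, i.e. phenotypes A, B, AB.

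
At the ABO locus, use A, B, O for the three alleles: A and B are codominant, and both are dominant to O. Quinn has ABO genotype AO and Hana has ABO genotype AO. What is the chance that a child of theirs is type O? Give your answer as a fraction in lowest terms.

1/4

ABO cross AO × AO → offspring phenotypes: 1/4 O, 3/4 A.
So P(type O) = 1/4.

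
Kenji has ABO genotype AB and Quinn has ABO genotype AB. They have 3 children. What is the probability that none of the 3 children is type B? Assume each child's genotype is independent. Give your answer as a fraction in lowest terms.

27/64

ABO cross AB × AB → 1/4 A, 1/4 B, 1/2 AB.
So P(type B) = 1/4 per child.
P(not type B) = 3/4 for one child; (3/4)^3 = 27/64.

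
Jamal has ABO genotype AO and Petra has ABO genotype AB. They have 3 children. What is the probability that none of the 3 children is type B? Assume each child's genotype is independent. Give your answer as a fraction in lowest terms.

ABO cross AO × AB → 1/2 A, 1/4 B, 1/4 AB.
So P(type B) = 1/4 per child.
P(not type B) = 3/4 for one child; (3/4)^3 = 27/64.

27/64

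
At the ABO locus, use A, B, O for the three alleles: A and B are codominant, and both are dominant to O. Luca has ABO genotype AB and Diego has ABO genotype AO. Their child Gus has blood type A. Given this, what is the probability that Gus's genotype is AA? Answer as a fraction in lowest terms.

Cross AB × AO → 1/4 AA, 1/4 AB, 1/4 AO, 1/4 BO.
Type-A genotypes among offspring: AA (1/4), AO (1/4); total 1/2.
P(AA | type A) = (1/4) / (1/2) = 1/2.

1/2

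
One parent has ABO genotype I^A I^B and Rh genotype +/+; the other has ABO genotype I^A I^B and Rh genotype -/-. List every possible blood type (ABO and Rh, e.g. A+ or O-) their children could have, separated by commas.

Gametes from I^A I^B × I^A I^B give offspring ABO genotypes I^A I^A, I^A I^B, I^B I^B, i.e. phenotypes A, B, AB.
Rh cross +/+ × -/- → phenotypes Rh+.
Combining independently: A+, B+, AB+.

A+, B+, AB+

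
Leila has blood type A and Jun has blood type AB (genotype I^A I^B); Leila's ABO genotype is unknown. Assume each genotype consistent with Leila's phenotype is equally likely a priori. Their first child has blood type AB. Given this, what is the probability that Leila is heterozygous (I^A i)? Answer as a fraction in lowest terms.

Possible genotypes: Leila ∈ {I^A I^A, I^A i}; Jun ∈ {I^A I^B}.
Weight each parental genotype pair by prior × P(type-AB child):
  I^A I^A × I^A I^B: posterior weight 2/3.
  I^A i × I^A I^B: posterior weight 1/3.
Sum the posterior weight over pairs where Leila is I^A i: 1/3.

1/3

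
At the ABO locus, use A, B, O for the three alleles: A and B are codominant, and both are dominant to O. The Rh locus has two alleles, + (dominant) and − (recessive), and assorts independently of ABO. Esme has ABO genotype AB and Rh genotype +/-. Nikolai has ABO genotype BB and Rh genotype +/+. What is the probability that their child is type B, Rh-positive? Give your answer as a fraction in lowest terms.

ABO cross AB × BB → offspring phenotypes: 1/2 B, 1/2 AB.
Rh cross +/- × +/+ → 1 Rh+.
Independent loci: P(type B, Rh-positive) = 1/2 × 1 = 1/2.

1/2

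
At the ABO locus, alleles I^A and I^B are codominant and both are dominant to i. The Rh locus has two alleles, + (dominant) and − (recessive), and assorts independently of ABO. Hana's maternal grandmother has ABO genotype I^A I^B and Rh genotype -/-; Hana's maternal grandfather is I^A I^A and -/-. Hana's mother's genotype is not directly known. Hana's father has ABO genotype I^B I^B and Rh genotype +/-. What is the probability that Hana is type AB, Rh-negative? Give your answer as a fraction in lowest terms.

3/8

Hana's mother's ABO genotype from I^A I^B × I^A I^A: 1/2 I^A I^A, 1/2 I^A I^B.
Crossing each possibility with the father I^B I^B and summing P(type AB): 1/2·1 + 1/2·1/2 = 3/4.
Similarly for Rh via the mother's Rh distribution: P(Rh-) = 1/2.
Independent loci: 3/4 × 1/2 = 3/8.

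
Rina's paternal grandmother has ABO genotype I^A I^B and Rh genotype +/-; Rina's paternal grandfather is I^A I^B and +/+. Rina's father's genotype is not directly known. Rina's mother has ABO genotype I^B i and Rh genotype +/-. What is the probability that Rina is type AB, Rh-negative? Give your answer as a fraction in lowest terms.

1/32

Rina's father's ABO genotype from I^A I^B × I^A I^B: 1/4 I^A I^A, 1/2 I^A I^B, 1/4 I^B I^B.
Crossing each possibility with the mother I^B i and summing P(type AB): 1/4·1/2 + 1/2·1/4 + 1/4·0 = 1/4.
Similarly for Rh via the father's Rh distribution: P(Rh-) = 1/8.
Independent loci: 1/4 × 1/8 = 1/32.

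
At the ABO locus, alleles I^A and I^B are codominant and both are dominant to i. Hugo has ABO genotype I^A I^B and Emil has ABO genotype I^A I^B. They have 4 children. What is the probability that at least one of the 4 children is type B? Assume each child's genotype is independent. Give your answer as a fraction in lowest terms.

175/256

ABO cross I^A I^B × I^A I^B → 1/4 A, 1/4 B, 1/2 AB.
So P(type B) = 1/4 per child.
P(none) = (3/4)^4 = 81/256; P(at least one) = 1 − 81/256 = 175/256.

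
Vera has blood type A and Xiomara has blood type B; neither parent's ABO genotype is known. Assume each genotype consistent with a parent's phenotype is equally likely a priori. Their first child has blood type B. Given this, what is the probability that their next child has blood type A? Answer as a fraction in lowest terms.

1/12

Possible genotypes: Vera ∈ {I^A I^A, I^A i}; Xiomara ∈ {I^B I^B, I^B i}.
Weight each parental genotype pair by prior × P(type-B child):
  I^A i × I^B I^B: posterior weight 2/3; P(next child type A) = 0.
  I^A i × I^B i: posterior weight 1/3; P(next child type A) = 1/4.
Weighted sum = 1/12.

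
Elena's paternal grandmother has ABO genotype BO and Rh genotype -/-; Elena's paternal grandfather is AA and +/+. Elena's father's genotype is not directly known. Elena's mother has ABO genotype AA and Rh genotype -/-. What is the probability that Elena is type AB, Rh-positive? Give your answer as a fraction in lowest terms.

1/8

Elena's father's ABO genotype from BO × AA: 1/2 AB, 1/2 AO.
Crossing each possibility with the mother AA and summing P(type AB): 1/2·1/2 + 1/2·0 = 1/4.
Similarly for Rh via the father's Rh distribution: P(Rh+) = 1/2.
Independent loci: 1/4 × 1/2 = 1/8.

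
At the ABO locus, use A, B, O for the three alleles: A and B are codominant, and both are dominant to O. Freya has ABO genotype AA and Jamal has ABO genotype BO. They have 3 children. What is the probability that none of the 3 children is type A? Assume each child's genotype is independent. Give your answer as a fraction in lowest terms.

1/8

ABO cross AA × BO → 1/2 A, 1/2 AB.
So P(type A) = 1/2 per child.
P(not type A) = 1/2 for one child; (1/2)^3 = 1/8.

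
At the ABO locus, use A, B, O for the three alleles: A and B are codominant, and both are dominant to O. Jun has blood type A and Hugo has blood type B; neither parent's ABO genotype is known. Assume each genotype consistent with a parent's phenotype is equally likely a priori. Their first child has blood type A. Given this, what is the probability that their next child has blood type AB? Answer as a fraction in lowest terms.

Possible genotypes: Jun ∈ {AA, AO}; Hugo ∈ {BB, BO}.
Weight each parental genotype pair by prior × P(type-A child):
  AA × BO: posterior weight 2/3; P(next child type AB) = 1/2.
  AO × BO: posterior weight 1/3; P(next child type AB) = 1/4.
Weighted sum = 5/12.

5/12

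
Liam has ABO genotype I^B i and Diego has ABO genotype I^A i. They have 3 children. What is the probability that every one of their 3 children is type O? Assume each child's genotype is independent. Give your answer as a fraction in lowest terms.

1/64

ABO cross I^B i × I^A i → 1/4 O, 1/4 A, 1/4 B, 1/4 AB.
So P(type O) = 1/4 per child.
All 3 independent: (1/4)^3 = 1/64.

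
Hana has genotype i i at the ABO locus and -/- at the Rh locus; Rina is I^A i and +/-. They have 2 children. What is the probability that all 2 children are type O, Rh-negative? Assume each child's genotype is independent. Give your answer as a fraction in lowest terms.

ABO cross i i × I^A i → 1/2 O, 1/2 A.
Rh cross -/- × +/- → 1/2 Rh+, 1/2 Rh-; so P(type O, Rh-negative) = 1/2 × 1/2 = 1/4 per child.
All 2 independent: (1/4)^2 = 1/16.

1/16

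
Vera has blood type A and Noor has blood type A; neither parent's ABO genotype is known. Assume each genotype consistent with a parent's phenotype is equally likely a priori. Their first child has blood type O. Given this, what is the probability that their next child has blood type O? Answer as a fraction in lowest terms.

1/4

Possible genotypes: Vera ∈ {AA, AO}; Noor ∈ {AA, AO}.
Weight each parental genotype pair by prior × P(type-O child):
  AO × AO: posterior weight 1; P(next child type O) = 1/4.
Weighted sum = 1/4.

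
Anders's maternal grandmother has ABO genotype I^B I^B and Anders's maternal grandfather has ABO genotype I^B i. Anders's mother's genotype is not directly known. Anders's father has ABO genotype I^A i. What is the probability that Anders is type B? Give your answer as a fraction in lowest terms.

3/8

Anders's mother's ABO genotype from I^B I^B × I^B i: 1/2 I^B I^B, 1/2 I^B i.
Crossing each possibility with the father I^A i and summing P(type B): 1/2·1/2 + 1/2·1/4 = 3/8.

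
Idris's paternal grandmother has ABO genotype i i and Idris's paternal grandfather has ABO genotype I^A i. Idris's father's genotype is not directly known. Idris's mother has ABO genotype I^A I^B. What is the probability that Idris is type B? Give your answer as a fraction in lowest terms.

Idris's father's ABO genotype from i i × I^A i: 1/2 I^A i, 1/2 i i.
Crossing each possibility with the mother I^A I^B and summing P(type B): 1/2·1/4 + 1/2·1/2 = 3/8.

3/8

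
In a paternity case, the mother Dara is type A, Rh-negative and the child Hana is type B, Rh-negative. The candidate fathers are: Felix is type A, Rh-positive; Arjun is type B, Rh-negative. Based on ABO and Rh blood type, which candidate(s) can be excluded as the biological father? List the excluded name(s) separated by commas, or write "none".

Felix

A candidate is excluded only if no genotype consistent with his phenotype could produce a type B, Rh-negative child with a type A, Rh-negative mother.
Felix (type A, Rh+): no genotype consistent with that phenotype can produce a type-B Rh- child with a type-A mother.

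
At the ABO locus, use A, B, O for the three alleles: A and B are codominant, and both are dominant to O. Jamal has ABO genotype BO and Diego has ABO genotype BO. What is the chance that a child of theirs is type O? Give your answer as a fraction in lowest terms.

ABO cross BO × BO → offspring phenotypes: 1/4 O, 3/4 B.
So P(type O) = 1/4.

1/4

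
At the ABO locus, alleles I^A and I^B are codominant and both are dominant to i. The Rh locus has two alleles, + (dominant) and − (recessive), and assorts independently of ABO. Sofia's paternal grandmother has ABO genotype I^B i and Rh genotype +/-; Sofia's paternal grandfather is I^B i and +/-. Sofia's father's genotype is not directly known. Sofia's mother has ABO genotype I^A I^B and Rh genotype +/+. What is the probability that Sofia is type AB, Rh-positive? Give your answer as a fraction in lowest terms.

Sofia's father's ABO genotype from I^B i × I^B i: 1/4 I^B I^B, 1/2 I^B i, 1/4 i i.
Crossing each possibility with the mother I^A I^B and summing P(type AB): 1/4·1/2 + 1/2·1/4 + 1/4·0 = 1/4.
Similarly for Rh via the father's Rh distribution: P(Rh+) = 1.
Independent loci: 1/4 × 1 = 1/4.

1/4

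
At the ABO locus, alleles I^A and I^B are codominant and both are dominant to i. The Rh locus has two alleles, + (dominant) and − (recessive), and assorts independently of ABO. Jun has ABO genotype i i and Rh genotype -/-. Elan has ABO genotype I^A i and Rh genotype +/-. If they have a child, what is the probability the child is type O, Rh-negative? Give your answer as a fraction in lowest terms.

ABO cross i i × I^A i → offspring phenotypes: 1/2 O, 1/2 A.
Rh cross -/- × +/- → 1/2 Rh+, 1/2 Rh-.
Independent loci: P(type O, Rh-negative) = 1/2 × 1/2 = 1/4.

1/4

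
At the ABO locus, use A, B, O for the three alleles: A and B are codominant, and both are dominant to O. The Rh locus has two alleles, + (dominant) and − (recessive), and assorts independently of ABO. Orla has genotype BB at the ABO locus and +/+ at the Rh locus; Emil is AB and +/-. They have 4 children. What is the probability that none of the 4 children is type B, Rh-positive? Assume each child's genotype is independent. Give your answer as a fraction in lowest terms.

1/16

ABO cross BB × AB → 1/2 B, 1/2 AB.
Rh cross +/+ × +/- → 1 Rh+; so P(type B, Rh-positive) = 1/2 × 1 = 1/2 per child.
P(not type B, Rh-positive) = 1/2 for one child; (1/2)^4 = 1/16.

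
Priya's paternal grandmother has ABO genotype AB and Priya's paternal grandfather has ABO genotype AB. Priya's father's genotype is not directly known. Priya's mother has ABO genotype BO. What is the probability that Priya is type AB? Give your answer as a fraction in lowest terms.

Priya's father's ABO genotype from AB × AB: 1/4 AA, 1/2 AB, 1/4 BB.
Crossing each possibility with the mother BO and summing P(type AB): 1/4·1/2 + 1/2·1/4 + 1/4·0 = 1/4.

1/4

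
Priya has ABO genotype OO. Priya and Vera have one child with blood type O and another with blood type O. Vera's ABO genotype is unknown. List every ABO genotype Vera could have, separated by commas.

For each candidate genotype of Vera, check whether crossing it with OO can produce every observed child phenotype.
  AA → possible child types {A} ✗
  AB → possible child types {A, B} ✗
  AO → possible child types {O, A} ✓
  BB → possible child types {B} ✗
  BO → possible child types {O, B} ✓
  OO → possible child types {O} ✓

AO, BO, OO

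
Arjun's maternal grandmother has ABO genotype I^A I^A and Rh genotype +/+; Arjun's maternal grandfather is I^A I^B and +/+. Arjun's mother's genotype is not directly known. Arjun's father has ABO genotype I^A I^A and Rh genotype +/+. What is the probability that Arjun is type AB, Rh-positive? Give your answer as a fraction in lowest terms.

Arjun's mother's ABO genotype from I^A I^A × I^A I^B: 1/2 I^A I^A, 1/2 I^A I^B.
Crossing each possibility with the father I^A I^A and summing P(type AB): 1/2·0 + 1/2·1/2 = 1/4.
Similarly for Rh via the mother's Rh distribution: P(Rh+) = 1.
Independent loci: 1/4 × 1 = 1/4.

1/4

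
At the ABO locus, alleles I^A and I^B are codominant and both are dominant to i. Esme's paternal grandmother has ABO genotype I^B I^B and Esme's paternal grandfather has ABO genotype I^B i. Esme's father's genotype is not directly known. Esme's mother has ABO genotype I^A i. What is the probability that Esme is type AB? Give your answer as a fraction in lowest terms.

3/8

Esme's father's ABO genotype from I^B I^B × I^B i: 1/2 I^B I^B, 1/2 I^B i.
Crossing each possibility with the mother I^A i and summing P(type AB): 1/2·1/2 + 1/2·1/4 = 3/8.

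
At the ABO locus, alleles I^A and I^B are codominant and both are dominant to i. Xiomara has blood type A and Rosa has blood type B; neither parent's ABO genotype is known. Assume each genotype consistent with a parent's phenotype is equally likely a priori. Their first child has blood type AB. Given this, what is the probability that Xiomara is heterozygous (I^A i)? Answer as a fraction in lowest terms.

Possible genotypes: Xiomara ∈ {I^A I^A, I^A i}; Rosa ∈ {I^B I^B, I^B i}.
Weight each parental genotype pair by prior × P(type-AB child):
  I^A I^A × I^B I^B: posterior weight 4/9.
  I^A I^A × I^B i: posterior weight 2/9.
  I^A i × I^B I^B: posterior weight 2/9.
  I^A i × I^B i: posterior weight 1/9.
Sum the posterior weight over pairs where Xiomara is I^A i: 1/3.

1/3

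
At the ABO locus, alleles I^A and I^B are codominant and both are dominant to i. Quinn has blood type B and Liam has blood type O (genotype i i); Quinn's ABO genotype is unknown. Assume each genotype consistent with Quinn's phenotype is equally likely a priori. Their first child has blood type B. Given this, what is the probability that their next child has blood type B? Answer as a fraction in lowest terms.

5/6

Possible genotypes: Quinn ∈ {I^B I^B, I^B i}; Liam ∈ {i i}.
Weight each parental genotype pair by prior × P(type-B child):
  I^B I^B × i i: posterior weight 2/3; P(next child type B) = 1.
  I^B i × i i: posterior weight 1/3; P(next child type B) = 1/2.
Weighted sum = 5/6.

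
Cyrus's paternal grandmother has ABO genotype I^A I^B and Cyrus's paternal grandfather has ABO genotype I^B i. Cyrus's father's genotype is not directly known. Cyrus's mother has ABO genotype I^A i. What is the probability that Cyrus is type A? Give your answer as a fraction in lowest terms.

3/8

Cyrus's father's ABO genotype from I^A I^B × I^B i: 1/4 I^A I^B, 1/4 I^A i, 1/4 I^B I^B, 1/4 I^B i.
Crossing each possibility with the mother I^A i and summing P(type A): 1/4·1/2 + 1/4·3/4 + 1/4·0 + 1/4·1/4 = 3/8.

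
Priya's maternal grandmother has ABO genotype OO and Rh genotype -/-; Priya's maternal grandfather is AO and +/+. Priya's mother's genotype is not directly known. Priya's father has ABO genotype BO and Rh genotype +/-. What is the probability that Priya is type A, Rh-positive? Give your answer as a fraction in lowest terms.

Priya's mother's ABO genotype from OO × AO: 1/2 AO, 1/2 OO.
Crossing each possibility with the father BO and summing P(type A): 1/2·1/4 + 1/2·0 = 1/8.
Similarly for Rh via the mother's Rh distribution: P(Rh+) = 3/4.
Independent loci: 1/8 × 3/4 = 3/32.

3/32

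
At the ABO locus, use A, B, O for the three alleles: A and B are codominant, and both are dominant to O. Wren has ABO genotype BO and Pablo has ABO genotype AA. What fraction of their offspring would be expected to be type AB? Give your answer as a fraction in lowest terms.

1/2

ABO cross BO × AA → offspring phenotypes: 1/2 A, 1/2 AB.
So P(type AB) = 1/2.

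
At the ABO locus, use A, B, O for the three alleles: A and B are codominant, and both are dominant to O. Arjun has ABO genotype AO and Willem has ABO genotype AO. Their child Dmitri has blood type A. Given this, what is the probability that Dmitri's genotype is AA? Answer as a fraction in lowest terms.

1/3

Cross AO × AO → 1/4 AA, 1/2 AO, 1/4 OO.
Type-A genotypes among offspring: AA (1/4), AO (1/2); total 3/4.
P(AA | type A) = (1/4) / (3/4) = 1/3.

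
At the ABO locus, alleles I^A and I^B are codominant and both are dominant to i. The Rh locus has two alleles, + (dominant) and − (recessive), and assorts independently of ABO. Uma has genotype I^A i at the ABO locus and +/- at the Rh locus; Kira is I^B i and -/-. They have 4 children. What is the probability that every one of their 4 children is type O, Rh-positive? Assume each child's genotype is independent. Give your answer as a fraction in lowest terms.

1/4096

ABO cross I^A i × I^B i → 1/4 O, 1/4 A, 1/4 B, 1/4 AB.
Rh cross +/- × -/- → 1/2 Rh+, 1/2 Rh-; so P(type O, Rh-positive) = 1/4 × 1/2 = 1/8 per child.
All 4 independent: (1/8)^4 = 1/4096.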